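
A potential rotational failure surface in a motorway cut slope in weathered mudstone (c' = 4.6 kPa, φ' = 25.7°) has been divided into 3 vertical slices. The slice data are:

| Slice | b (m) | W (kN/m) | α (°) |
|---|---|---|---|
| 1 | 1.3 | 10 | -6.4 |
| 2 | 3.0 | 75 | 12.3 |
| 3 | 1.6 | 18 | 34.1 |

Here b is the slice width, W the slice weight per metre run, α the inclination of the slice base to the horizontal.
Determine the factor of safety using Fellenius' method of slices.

Ordinary method of slices: FS = Σ[c'·Δl_i + (W_i cosα_i)·tanφ'] / Σ W_i sinα_i, with Δl_i = b_i / cosα_i.
Slice 1: Δl = 1.3/cos(-6.4°) = 1.308 m; N'_1 = 10·cos(-6.4°) = 9.9; c'Δl = 6.02; W sinα = -1.1
Slice 2: Δl = 3.0/cos12.3° = 3.070 m; N'_2 = 75·cos12.3° = 73.3; c'Δl = 14.12; W sinα = 16.0
Slice 3: Δl = 1.6/cos34.1° = 1.932 m; N'_3 = 18·cos34.1° = 14.9; c'Δl = 8.89; W sinα = 10.1
Σc'Δl = 29.0 kN/m; ΣN' = 98.1 kN/m; ΣW sinα = 25.0 kN/m
Resisting = 29.0 + 98.1·tan25.7° = 29.0 + 47.2 = 76.3 kN/m
FS = 76.3 / 25.0 = 3.056

FS = 3.06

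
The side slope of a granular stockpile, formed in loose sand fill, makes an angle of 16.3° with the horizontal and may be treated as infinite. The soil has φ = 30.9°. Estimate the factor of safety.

For a dry cohesionless infinite slope the factor of safety is FS = tanφ / tanβ.
FS = tan30.9° / tan16.3° = 0.5985 / 0.2924 = 2.047

FS = 2.05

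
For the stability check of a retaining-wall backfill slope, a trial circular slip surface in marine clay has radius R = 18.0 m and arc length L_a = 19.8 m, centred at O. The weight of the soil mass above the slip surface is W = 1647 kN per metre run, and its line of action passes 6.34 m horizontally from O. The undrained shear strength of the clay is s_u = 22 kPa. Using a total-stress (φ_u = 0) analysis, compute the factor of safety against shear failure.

FS = 0.75

Taking moments about the centre O, the resisting moment is provided by the undrained shear strength acting along the arc:
M_R = s_u·L_a·R = 22·19.80·18.0 = 7840.8 kN·m/m
M_D = W·d = 1647·6.34 = 10442.0 kN·m/m
FS = M_R / M_D = 7840.8 / 10442.0 = 0.751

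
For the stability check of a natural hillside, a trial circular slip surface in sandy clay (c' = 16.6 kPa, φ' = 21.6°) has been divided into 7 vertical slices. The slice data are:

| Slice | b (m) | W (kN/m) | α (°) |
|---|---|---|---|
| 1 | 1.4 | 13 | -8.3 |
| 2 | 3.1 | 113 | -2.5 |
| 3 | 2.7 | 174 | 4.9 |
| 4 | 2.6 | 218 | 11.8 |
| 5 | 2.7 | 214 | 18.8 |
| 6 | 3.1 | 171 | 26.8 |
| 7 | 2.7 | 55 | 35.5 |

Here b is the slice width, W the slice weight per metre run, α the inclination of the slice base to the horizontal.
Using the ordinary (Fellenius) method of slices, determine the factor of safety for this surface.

FS = 2.97

Ordinary method of slices: FS = Σ[c'·Δl_i + (W_i cosα_i)·tanφ'] / Σ W_i sinα_i, with Δl_i = b_i / cosα_i.
Slice 1: Δl = 1.4/cos(-8.3°) = 1.415 m; N'_1 = 13·cos(-8.3°) = 12.9; c'Δl = 23.49; W sinα = -1.9
Slice 2: Δl = 3.1/cos(-2.5°) = 3.103 m; N'_2 = 113·cos(-2.5°) = 112.9; c'Δl = 51.51; W sinα = -4.9
Slice 3: Δl = 2.7/cos4.9° = 2.710 m; N'_3 = 174·cos4.9° = 173.4; c'Δl = 44.98; W sinα = 14.9
Slice 4: Δl = 2.6/cos11.8° = 2.656 m; N'_4 = 218·cos11.8° = 213.4; c'Δl = 44.09; W sinα = 44.6
Slice 5: Δl = 2.7/cos18.8° = 2.852 m; N'_5 = 214·cos18.8° = 202.6; c'Δl = 47.35; W sinα = 69.0
Slice 6: Δl = 3.1/cos26.8° = 3.473 m; N'_6 = 171·cos26.8° = 152.6; c'Δl = 57.65; W sinα = 77.1
Slice 7: Δl = 2.7/cos35.5° = 3.316 m; N'_7 = 55·cos35.5° = 44.8; c'Δl = 55.05; W sinα = 31.9
Σc'Δl = 324.1 kN/m; ΣN' = 912.5 kN/m; ΣW sinα = 230.6 kN/m
Resisting = 324.1 + 912.5·tan21.6° = 324.1 + 361.3 = 685.4 kN/m
FS = 685.4 / 230.6 = 2.972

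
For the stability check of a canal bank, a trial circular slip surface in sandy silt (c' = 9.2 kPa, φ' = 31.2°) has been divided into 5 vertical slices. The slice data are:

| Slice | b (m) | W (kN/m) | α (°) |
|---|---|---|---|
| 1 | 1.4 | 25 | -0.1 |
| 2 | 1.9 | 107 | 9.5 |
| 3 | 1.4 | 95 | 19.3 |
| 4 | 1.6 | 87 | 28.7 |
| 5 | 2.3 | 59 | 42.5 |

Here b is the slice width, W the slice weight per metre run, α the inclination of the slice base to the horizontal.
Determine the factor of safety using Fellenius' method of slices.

Ordinary method of slices: FS = Σ[c'·Δl_i + (W_i cosα_i)·tanφ'] / Σ W_i sinα_i, with Δl_i = b_i / cosα_i.
Slice 1: Δl = 1.4/cos(-0.1°) = 1.400 m; N'_1 = 25·cos(-0.1°) = 25.0; c'Δl = 12.88; W sinα = -0.0
Slice 2: Δl = 1.9/cos9.5° = 1.926 m; N'_2 = 107·cos9.5° = 105.5; c'Δl = 17.72; W sinα = 17.7
Slice 3: Δl = 1.4/cos19.3° = 1.483 m; N'_3 = 95·cos19.3° = 89.7; c'Δl = 13.65; W sinα = 31.4
Slice 4: Δl = 1.6/cos28.7° = 1.824 m; N'_4 = 87·cos28.7° = 76.3; c'Δl = 16.78; W sinα = 41.8
Slice 5: Δl = 2.3/cos42.5° = 3.120 m; N'_5 = 59·cos42.5° = 43.5; c'Δl = 28.70; W sinα = 39.9
Σc'Δl = 89.7 kN/m; ΣN' = 340.0 kN/m; ΣW sinα = 130.7 kN/m
Resisting = 89.7 + 340.0·tan31.2° = 89.7 + 205.9 = 295.6 kN/m
FS = 295.6 / 130.7 = 2.263

FS = 2.26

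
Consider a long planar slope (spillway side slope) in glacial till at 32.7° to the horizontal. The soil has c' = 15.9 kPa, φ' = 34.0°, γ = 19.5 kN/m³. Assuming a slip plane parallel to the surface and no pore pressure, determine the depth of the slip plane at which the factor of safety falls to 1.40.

z = 5.13 m

Setting FS = 1.40 in FS = [c' + γz cos²β tanφ'] / [γz sinβ cosβ] and solving for z:
z = c' / [γ cosβ (FS·sinβ − cosβ·tanφ')]
  = 15.9 / [19.5·cos32.7°·(1.40·sin32.7° − cos32.7°·tan34.0°)]
  = 15.9 / [19.5·0.8415·(1.40·0.5402 − 0.8415·0.6745)]
  = 15.9 / 3.0970 = 5.134 m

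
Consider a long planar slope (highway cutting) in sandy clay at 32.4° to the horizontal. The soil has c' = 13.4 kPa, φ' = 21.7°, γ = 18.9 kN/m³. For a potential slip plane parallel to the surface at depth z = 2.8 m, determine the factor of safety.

FS = 1.19

For an infinite slope with a slip plane parallel to the surface (no pore pressure): FS = [c' + γz cos²β tanφ'] / [γz sinβ cosβ].
γz = 18.9·2.8 = 52.92 kN/m²
Numerator = 13.4 + 52.92·cos²32.4°·tan21.7° = 13.4 + 52.92·0.7129·0.3979 = 28.413 kPa
Denominator = 52.92·sin32.4°·cos32.4° = 52.92·0.5358·0.8443 = 23.942 kPa
FS = 28.413 / 23.942 = 1.187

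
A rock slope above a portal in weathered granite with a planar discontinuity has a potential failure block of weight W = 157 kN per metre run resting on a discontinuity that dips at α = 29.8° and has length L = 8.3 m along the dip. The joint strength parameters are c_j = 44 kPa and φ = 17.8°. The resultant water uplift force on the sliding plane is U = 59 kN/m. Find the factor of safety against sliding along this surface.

FS = 5.00

Resolving the block weight along and normal to the plane and applying the Mohr–Coulomb strength on the joint:
N' = W cosα − U = 157·cos29.8° − 59 = 77.2 kN/m
Driving force T = W sinα = 157·sin29.8° = 78.0 kN/m
Resisting force R = c_j·L + N'·tanφ = 44·8.3 + 77.2·tan17.8° = 365.2 + 24.8 = 390.0 kN/m
FS = R / T = 390.0 / 78.0 = 4.998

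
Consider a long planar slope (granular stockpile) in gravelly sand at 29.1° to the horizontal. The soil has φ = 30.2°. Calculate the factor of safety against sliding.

For a dry cohesionless infinite slope the factor of safety is FS = tanφ / tanβ.
FS = tan30.2° / tan29.1° = 0.5820 / 0.5566 = 1.046

FS = 1.05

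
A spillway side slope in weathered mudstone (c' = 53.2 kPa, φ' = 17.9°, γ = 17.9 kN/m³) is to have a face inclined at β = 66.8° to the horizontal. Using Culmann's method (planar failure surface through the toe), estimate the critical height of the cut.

Culmann's analysis gives the critical failure plane at α_cr = (β + φ')/2 = (66.8 + 17.9)/2 = 42.3°, and the critical height
H_c = (4c'/γ) · sinβ cosφ' / [1 − cos(β − φ')]
    = (4·53.2/17.9) · sin66.8°·cos17.9° / [1 − cos(48.9°)]
    = 11.888 · 0.9191·0.9516 / [1 − 0.6574]
    = 11.888 · 0.8746 / 0.3426
    = 30.35 m

H_c = 30.35 m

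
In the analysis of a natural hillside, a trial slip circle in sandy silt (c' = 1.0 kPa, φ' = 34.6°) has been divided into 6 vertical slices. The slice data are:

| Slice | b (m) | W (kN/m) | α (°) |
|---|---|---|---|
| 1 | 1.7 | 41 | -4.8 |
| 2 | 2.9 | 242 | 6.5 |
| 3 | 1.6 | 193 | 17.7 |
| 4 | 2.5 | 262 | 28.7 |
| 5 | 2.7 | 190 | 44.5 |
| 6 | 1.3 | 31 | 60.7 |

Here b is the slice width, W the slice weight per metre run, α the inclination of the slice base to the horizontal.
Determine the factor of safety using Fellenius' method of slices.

FS = 1.62

Ordinary method of slices: FS = Σ[c'·Δl_i + (W_i cosα_i)·tanφ'] / Σ W_i sinα_i, with Δl_i = b_i / cosα_i.
Slice 1: Δl = 1.7/cos(-4.8°) = 1.706 m; N'_1 = 41·cos(-4.8°) = 40.9; c'Δl = 1.71; W sinα = -3.4
Slice 2: Δl = 2.9/cos6.5° = 2.919 m; N'_2 = 242·cos6.5° = 240.4; c'Δl = 2.92; W sinα = 27.4
Slice 3: Δl = 1.6/cos17.7° = 1.680 m; N'_3 = 193·cos17.7° = 183.9; c'Δl = 1.68; W sinα = 58.7
Slice 4: Δl = 2.5/cos28.7° = 2.850 m; N'_4 = 262·cos28.7° = 229.8; c'Δl = 2.85; W sinα = 125.8
Slice 5: Δl = 2.7/cos44.5° = 3.785 m; N'_5 = 190·cos44.5° = 135.5; c'Δl = 3.79; W sinα = 133.2
Slice 6: Δl = 1.3/cos60.7° = 2.656 m; N'_6 = 31·cos60.7° = 15.2; c'Δl = 2.66; W sinα = 27.0
Σc'Δl = 15.6 kN/m; ΣN' = 845.7 kN/m; ΣW sinα = 368.7 kN/m
Resisting = 15.6 + 845.7·tan34.6° = 15.6 + 583.4 = 599.0 kN/m
FS = 599.0 / 368.7 = 1.625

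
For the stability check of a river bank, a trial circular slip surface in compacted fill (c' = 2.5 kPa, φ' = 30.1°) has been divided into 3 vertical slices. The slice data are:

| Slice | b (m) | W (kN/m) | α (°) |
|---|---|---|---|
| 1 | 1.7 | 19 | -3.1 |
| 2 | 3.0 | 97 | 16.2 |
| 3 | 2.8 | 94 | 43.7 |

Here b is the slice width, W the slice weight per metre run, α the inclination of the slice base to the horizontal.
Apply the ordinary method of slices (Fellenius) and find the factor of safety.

FS = 1.39

Ordinary method of slices: FS = Σ[c'·Δl_i + (W_i cosα_i)·tanφ'] / Σ W_i sinα_i, with Δl_i = b_i / cosα_i.
Slice 1: Δl = 1.7/cos(-3.1°) = 1.702 m; N'_1 = 19·cos(-3.1°) = 19.0; c'Δl = 4.26; W sinα = -1.0
Slice 2: Δl = 3.0/cos16.2° = 3.124 m; N'_2 = 97·cos16.2° = 93.1; c'Δl = 7.81; W sinα = 27.1
Slice 3: Δl = 2.8/cos43.7° = 3.873 m; N'_3 = 94·cos43.7° = 68.0; c'Δl = 9.68; W sinα = 64.9
Σc'Δl = 21.7 kN/m; ΣN' = 180.1 kN/m; ΣW sinα = 91.0 kN/m
Resisting = 21.7 + 180.1·tan30.1° = 21.7 + 104.4 = 126.1 kN/m
FS = 126.1 / 91.0 = 1.386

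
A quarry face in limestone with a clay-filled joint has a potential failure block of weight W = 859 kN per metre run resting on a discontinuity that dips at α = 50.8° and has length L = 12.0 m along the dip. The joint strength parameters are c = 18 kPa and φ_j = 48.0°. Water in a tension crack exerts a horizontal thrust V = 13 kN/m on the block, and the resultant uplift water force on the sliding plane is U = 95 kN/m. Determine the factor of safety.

FS = 1.04

Resolving the block weight along and normal to the plane and applying the Mohr–Coulomb strength on the joint:
N' = W cosα − U − V sinα = 859·cos50.8° − 95 − 13·sin50.8° = 437.8 kN/m
Driving force T = W sinα + V cosα = 859·sin50.8° + 13·cos50.8° = 673.9 kN/m
Resisting force R = c·L + N'·tanφ_j = 18·12.0 + 437.8·tan48.0° = 216.0 + 486.3 = 702.3 kN/m
FS = R / T = 702.3 / 673.9 = 1.042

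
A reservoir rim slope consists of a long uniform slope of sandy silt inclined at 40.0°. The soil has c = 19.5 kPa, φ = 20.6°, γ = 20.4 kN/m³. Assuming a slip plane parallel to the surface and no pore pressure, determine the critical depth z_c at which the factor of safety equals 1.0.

Setting FS = 1.00 in FS = [c + γz cos²β tanφ] / [γz sinβ cosβ] and solving for z:
z = c / [γ cosβ (FS·sinβ − cosβ·tanφ)]
  = 19.5 / [20.4·cos40.0°·(1.00·sin40.0° − cos40.0°·tan20.6°)]
  = 19.5 / [20.4·0.7660·(1.00·0.6428 − 0.7660·0.3759)]
  = 19.5 / 5.5454 = 3.516 m

z_c = 3.52 m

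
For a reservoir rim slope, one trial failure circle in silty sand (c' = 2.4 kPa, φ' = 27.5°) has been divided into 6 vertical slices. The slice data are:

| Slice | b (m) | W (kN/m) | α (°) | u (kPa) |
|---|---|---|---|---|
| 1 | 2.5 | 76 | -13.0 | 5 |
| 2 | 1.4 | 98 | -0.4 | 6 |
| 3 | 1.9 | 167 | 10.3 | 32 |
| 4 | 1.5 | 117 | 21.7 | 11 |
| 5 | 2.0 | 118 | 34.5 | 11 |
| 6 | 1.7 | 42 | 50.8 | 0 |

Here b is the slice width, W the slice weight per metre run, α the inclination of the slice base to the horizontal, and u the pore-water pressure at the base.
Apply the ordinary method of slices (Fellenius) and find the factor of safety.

FS = 1.68

Ordinary method of slices: FS = Σ[c'·Δl_i + (W_i cosα_i − u_i·Δl_i)·tanφ'] / Σ W_i sinα_i, with Δl_i = b_i / cosα_i.
Slice 1: Δl = 2.5/cos(-13.0°) = 2.566 m; N'_1 = 76·cos(-13.0°) − 5·2.566 = 61.2; c'Δl = 6.16; W sinα = -17.1
Slice 2: Δl = 1.4/cos(-0.4°) = 1.400 m; N'_2 = 98·cos(-0.4°) − 6·1.400 = 89.6; c'Δl = 3.36; W sinα = -0.7
Slice 3: Δl = 1.9/cos10.3° = 1.931 m; N'_3 = 167·cos10.3° − 32·1.931 = 102.5; c'Δl = 4.63; W sinα = 29.9
Slice 4: Δl = 1.5/cos21.7° = 1.614 m; N'_4 = 117·cos21.7° − 11·1.614 = 91.0; c'Δl = 3.87; W sinα = 43.3
Slice 5: Δl = 2.0/cos34.5° = 2.427 m; N'_5 = 118·cos34.5° − 11·2.427 = 70.6; c'Δl = 5.82; W sinα = 66.8
Slice 6: Δl = 1.7/cos50.8° = 2.690 m; N'_6 = 42·cos50.8° − 0·2.690 = 26.5; c'Δl = 6.46; W sinα = 32.5
Σc'Δl = 30.3 kN/m; ΣN' = 441.4 kN/m; ΣW sinα = 154.7 kN/m
Resisting = 30.3 + 441.4·tan27.5° = 30.3 + 229.8 = 260.1 kN/m
FS = 260.1 / 154.7 = 1.681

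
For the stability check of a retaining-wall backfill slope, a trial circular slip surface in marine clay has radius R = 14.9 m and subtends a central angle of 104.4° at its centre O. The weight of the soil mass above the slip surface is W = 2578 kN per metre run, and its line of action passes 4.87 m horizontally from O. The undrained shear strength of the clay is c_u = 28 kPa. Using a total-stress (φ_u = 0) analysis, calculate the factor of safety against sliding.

Taking moments about the centre O, the resisting moment is provided by the undrained shear strength acting along the arc:
Arc length L_a = R·θ = 14.9·(104.4°·π/180) = 14.9·1.8221 = 27.15 m
M_R = c_u·L_a·R = 28·27.15·14.9 = 11326.8 kN·m/m
M_D = W·d = 2578·4.87 = 12554.9 kN·m/m
FS = M_R / M_D = 11326.8 / 12554.9 = 0.902

FS = 0.90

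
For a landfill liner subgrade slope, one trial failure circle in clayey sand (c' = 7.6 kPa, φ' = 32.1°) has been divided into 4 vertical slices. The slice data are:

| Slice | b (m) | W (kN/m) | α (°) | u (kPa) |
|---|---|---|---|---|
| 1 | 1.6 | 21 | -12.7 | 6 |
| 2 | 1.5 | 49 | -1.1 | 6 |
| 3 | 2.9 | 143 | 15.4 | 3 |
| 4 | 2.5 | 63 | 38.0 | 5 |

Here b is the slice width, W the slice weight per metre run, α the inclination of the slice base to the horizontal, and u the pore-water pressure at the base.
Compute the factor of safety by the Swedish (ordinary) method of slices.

Ordinary method of slices: FS = Σ[c'·Δl_i + (W_i cosα_i − u_i·Δl_i)·tanφ'] / Σ W_i sinα_i, with Δl_i = b_i / cosα_i.
Slice 1: Δl = 1.6/cos(-12.7°) = 1.640 m; N'_1 = 21·cos(-12.7°) − 6·1.640 = 10.6; c'Δl = 12.46; W sinα = -4.6
Slice 2: Δl = 1.5/cos(-1.1°) = 1.500 m; N'_2 = 49·cos(-1.1°) − 6·1.500 = 40.0; c'Δl = 11.40; W sinα = -0.9
Slice 3: Δl = 2.9/cos15.4° = 3.008 m; N'_3 = 143·cos15.4° − 3·3.008 = 128.8; c'Δl = 22.86; W sinα = 38.0
Slice 4: Δl = 2.5/cos38.0° = 3.173 m; N'_4 = 63·cos38.0° − 5·3.173 = 33.8; c'Δl = 24.11; W sinα = 38.8
Σc'Δl = 70.8 kN/m; ΣN' = 213.3 kN/m; ΣW sinα = 71.2 kN/m
Resisting = 70.8 + 213.3·tan32.1° = 70.8 + 133.8 = 204.6 kN/m
FS = 204.6 / 71.2 = 2.874

FS = 2.87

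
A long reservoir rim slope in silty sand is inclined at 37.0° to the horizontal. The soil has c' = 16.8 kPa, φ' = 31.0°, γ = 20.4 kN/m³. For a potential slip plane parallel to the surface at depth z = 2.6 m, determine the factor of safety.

FS = 1.46

For an infinite slope with a slip plane parallel to the surface (no pore pressure): FS = [c' + γz cos²β tanφ'] / [γz sinβ cosβ].
γz = 20.4·2.6 = 53.04 kN/m²
Numerator = 16.8 + 53.04·cos²37.0°·tan31.0° = 16.8 + 53.04·0.6378·0.6009 = 37.127 kPa
Denominator = 53.04·sin37.0°·cos37.0° = 53.04·0.6018·0.7986 = 25.493 kPa
FS = 37.127 / 25.493 = 1.456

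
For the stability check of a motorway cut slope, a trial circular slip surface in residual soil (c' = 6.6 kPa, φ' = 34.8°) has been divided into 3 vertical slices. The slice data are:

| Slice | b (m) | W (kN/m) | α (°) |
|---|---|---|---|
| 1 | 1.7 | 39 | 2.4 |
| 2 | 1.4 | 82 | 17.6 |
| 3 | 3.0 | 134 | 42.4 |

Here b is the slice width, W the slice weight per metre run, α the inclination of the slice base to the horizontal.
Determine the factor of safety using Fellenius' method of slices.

Ordinary method of slices: FS = Σ[c'·Δl_i + (W_i cosα_i)·tanφ'] / Σ W_i sinα_i, with Δl_i = b_i / cosα_i.
Slice 1: Δl = 1.7/cos2.4° = 1.701 m; N'_1 = 39·cos2.4° = 39.0; c'Δl = 11.23; W sinα = 1.6
Slice 2: Δl = 1.4/cos17.6° = 1.469 m; N'_2 = 82·cos17.6° = 78.2; c'Δl = 9.69; W sinα = 24.8
Slice 3: Δl = 3.0/cos42.4° = 4.063 m; N'_3 = 134·cos42.4° = 99.0; c'Δl = 26.81; W sinα = 90.4
Σc'Δl = 47.7 kN/m; ΣN' = 216.1 kN/m; ΣW sinα = 116.8 kN/m
Resisting = 47.7 + 216.1·tan34.8° = 47.7 + 150.2 = 197.9 kN/m
FS = 197.9 / 116.8 = 1.695

FS = 1.69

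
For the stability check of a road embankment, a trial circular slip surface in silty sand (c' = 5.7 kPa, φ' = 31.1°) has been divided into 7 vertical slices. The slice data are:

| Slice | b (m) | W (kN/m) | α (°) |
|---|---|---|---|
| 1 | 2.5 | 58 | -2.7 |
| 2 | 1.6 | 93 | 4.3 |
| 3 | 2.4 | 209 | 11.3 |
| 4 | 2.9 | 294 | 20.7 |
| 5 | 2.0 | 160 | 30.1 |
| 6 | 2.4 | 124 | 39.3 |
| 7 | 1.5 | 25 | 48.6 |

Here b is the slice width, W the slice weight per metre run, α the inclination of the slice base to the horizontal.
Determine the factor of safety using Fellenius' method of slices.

Ordinary method of slices: FS = Σ[c'·Δl_i + (W_i cosα_i)·tanφ'] / Σ W_i sinα_i, with Δl_i = b_i / cosα_i.
Slice 1: Δl = 2.5/cos(-2.7°) = 2.503 m; N'_1 = 58·cos(-2.7°) = 57.9; c'Δl = 14.27; W sinα = -2.7
Slice 2: Δl = 1.6/cos4.3° = 1.605 m; N'_2 = 93·cos4.3° = 92.7; c'Δl = 9.15; W sinα = 7.0
Slice 3: Δl = 2.4/cos11.3° = 2.447 m; N'_3 = 209·cos11.3° = 204.9; c'Δl = 13.95; W sinα = 41.0
Slice 4: Δl = 2.9/cos20.7° = 3.100 m; N'_4 = 294·cos20.7° = 275.0; c'Δl = 17.67; W sinα = 103.9
Slice 5: Δl = 2.0/cos30.1° = 2.312 m; N'_5 = 160·cos30.1° = 138.4; c'Δl = 13.18; W sinα = 80.2
Slice 6: Δl = 2.4/cos39.3° = 3.101 m; N'_6 = 124·cos39.3° = 96.0; c'Δl = 17.68; W sinα = 78.5
Slice 7: Δl = 1.5/cos48.6° = 2.268 m; N'_7 = 25·cos48.6° = 16.5; c'Δl = 12.93; W sinα = 18.8
Σc'Δl = 98.8 kN/m; ΣN' = 881.6 kN/m; ΣW sinα = 326.6 kN/m
Resisting = 98.8 + 881.6·tan31.1° = 98.8 + 531.8 = 630.6 kN/m
FS = 630.6 / 326.6 = 1.931

FS = 1.93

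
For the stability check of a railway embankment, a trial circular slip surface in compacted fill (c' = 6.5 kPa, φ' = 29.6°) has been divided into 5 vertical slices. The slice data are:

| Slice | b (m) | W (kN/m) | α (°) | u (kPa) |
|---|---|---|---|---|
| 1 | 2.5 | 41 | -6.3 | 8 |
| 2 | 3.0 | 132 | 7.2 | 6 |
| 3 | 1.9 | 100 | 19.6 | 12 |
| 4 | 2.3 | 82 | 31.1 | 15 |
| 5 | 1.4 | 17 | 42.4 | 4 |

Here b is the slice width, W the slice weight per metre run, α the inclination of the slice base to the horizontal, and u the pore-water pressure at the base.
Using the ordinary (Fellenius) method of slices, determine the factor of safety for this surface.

FS = 2.16

Ordinary method of slices: FS = Σ[c'·Δl_i + (W_i cosα_i − u_i·Δl_i)·tanφ'] / Σ W_i sinα_i, with Δl_i = b_i / cosα_i.
Slice 1: Δl = 2.5/cos(-6.3°) = 2.515 m; N'_1 = 41·cos(-6.3°) − 8·2.515 = 20.6; c'Δl = 16.35; W sinα = -4.5
Slice 2: Δl = 3.0/cos7.2° = 3.024 m; N'_2 = 132·cos7.2° − 6·3.024 = 112.8; c'Δl = 19.65; W sinα = 16.5
Slice 3: Δl = 1.9/cos19.6° = 2.017 m; N'_3 = 100·cos19.6° − 12·2.017 = 70.0; c'Δl = 13.11; W sinα = 33.5
Slice 4: Δl = 2.3/cos31.1° = 2.686 m; N'_4 = 82·cos31.1° − 15·2.686 = 29.9; c'Δl = 17.46; W sinα = 42.4
Slice 5: Δl = 1.4/cos42.4° = 1.896 m; N'_5 = 17·cos42.4° − 4·1.896 = 5.0; c'Δl = 12.32; W sinα = 11.5
Σc'Δl = 78.9 kN/m; ΣN' = 238.3 kN/m; ΣW sinα = 99.4 kN/m
Resisting = 78.9 + 238.3·tan29.6° = 78.9 + 135.4 = 214.3 kN/m
FS = 214.3 / 99.4 = 2.156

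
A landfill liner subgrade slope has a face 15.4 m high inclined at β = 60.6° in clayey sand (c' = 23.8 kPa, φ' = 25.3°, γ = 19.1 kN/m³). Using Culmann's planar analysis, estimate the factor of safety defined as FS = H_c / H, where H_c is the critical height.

H_c = (4c'/γ) · sinβ cosφ' / [1 − cos(β − φ')]
    = (4·23.8/19.1) · sin60.6°·cos25.3° / [1 − cos35.3°]
    = 4.984 · 0.7876 / 0.1839 = 21.35 m
FS = H_c / H = 21.35 / 15.4 = 1.387

FS = 1.39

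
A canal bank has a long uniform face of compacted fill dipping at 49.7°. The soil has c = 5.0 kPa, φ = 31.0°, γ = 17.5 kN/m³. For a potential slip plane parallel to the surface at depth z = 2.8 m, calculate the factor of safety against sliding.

For an infinite slope with a slip plane parallel to the surface (no pore pressure): FS = [c + γz cos²β tanφ] / [γz sinβ cosβ].
γz = 17.5·2.8 = 49.00 kN/m²
Numerator = 5.0 + 49.00·cos²49.7°·tan31.0° = 5.0 + 49.00·0.4183·0.6009 = 17.317 kPa
Denominator = 49.00·sin49.7°·cos49.7° = 49.00·0.7627·0.6468 = 24.171 kPa
FS = 17.317 / 24.171 = 0.716

FS = 0.72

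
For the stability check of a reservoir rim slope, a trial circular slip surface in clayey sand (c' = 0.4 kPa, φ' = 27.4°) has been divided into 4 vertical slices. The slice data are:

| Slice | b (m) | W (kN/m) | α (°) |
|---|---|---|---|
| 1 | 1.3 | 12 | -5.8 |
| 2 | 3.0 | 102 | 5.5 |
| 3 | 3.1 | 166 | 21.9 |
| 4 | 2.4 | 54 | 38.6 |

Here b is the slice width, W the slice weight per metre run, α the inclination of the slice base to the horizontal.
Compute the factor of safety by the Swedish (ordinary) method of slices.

FS = 1.58

Ordinary method of slices: FS = Σ[c'·Δl_i + (W_i cosα_i)·tanφ'] / Σ W_i sinα_i, with Δl_i = b_i / cosα_i.
Slice 1: Δl = 1.3/cos(-5.8°) = 1.307 m; N'_1 = 12·cos(-5.8°) = 11.9; c'Δl = 0.52; W sinα = -1.2
Slice 2: Δl = 3.0/cos5.5° = 3.014 m; N'_2 = 102·cos5.5° = 101.5; c'Δl = 1.21; W sinα = 9.8
Slice 3: Δl = 3.1/cos21.9° = 3.341 m; N'_3 = 166·cos21.9° = 154.0; c'Δl = 1.34; W sinα = 61.9
Slice 4: Δl = 2.4/cos38.6° = 3.071 m; N'_4 = 54·cos38.6° = 42.2; c'Δl = 1.23; W sinα = 33.7
Σc'Δl = 4.3 kN/m; ΣN' = 309.7 kN/m; ΣW sinα = 104.2 kN/m
Resisting = 4.3 + 309.7·tan27.4° = 4.3 + 160.5 = 164.8 kN/m
FS = 164.8 / 104.2 = 1.582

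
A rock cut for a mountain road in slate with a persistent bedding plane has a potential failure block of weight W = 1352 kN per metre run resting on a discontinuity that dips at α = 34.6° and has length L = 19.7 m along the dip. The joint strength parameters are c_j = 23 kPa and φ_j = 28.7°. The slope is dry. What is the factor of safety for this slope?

FS = 1.38

Resolving the block weight along and normal to the plane and applying the Mohr–Coulomb strength on the joint:
N' = W cosα = 1352·cos34.6° = 1112.9 kN/m
Driving force T = W sinα = 1352·sin34.6° = 767.7 kN/m
Resisting force R = c_j·L + N'·tanφ_j = 23·19.7 + 1112.9·tan28.7° = 453.1 + 609.3 = 1062.4 kN/m
FS = R / T = 1062.4 / 767.7 = 1.384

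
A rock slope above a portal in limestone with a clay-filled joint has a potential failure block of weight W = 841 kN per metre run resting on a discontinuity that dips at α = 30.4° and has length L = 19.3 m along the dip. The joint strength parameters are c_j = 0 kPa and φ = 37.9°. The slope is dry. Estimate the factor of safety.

FS = 1.33

Resolving the block weight along and normal to the plane and applying the Mohr–Coulomb strength on the joint:
N' = W cosα = 841·cos30.4° = 725.4 kN/m
Driving force T = W sinα = 841·sin30.4° = 425.6 kN/m
Resisting force R = c_j·L + N'·tanφ = 0·19.3 + 725.4·tan37.9° = 0.0 + 564.7 = 564.7 kN/m
FS = R / T = 564.7 / 425.6 = 1.327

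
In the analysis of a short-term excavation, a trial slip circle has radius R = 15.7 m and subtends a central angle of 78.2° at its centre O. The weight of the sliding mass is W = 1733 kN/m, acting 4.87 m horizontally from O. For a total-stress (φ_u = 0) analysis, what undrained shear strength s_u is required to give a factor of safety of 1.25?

FS = s_u·L_a·R / (W·d), so s_u = FS·W·d / (L_a·R).
Arc length L_a = R·θ = 15.7·(78.2°·π/180) = 15.7·1.3648 = 21.43 m
s_u = 1.25·1733·4.87 / (21.43·15.7) = 10549.6 / 336.42 = 31.36 kPa

s_u = 31.4 kPa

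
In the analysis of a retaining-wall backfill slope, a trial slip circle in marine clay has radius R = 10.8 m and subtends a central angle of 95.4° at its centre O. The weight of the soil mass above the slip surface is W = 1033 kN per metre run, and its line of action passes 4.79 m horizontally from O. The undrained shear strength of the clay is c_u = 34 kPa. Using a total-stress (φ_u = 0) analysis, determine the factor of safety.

FS = 1.33

Taking moments about the centre O, the resisting moment is provided by the undrained shear strength acting along the arc:
Arc length L_a = R·θ = 10.8·(95.4°·π/180) = 10.8·1.6650 = 17.98 m
M_R = c_u·L_a·R = 34·17.98·10.8 = 6603.2 kN·m/m
M_D = W·d = 1033·4.79 = 4948.1 kN·m/m
FS = M_R / M_D = 6603.2 / 4948.1 = 1.334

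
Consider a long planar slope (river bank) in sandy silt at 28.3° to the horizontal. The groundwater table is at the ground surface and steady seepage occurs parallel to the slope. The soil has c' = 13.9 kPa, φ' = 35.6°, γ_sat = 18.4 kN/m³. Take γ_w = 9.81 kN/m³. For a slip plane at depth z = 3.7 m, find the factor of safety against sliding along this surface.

FS = 1.11

With seepage parallel to the slope and the water table at the surface, the effective normal stress on the slip plane uses the buoyant unit weight γ' = γ_sat − γ_w while the driving shear stress uses γ_sat:
FS = [c' + γ' z cos²β tanφ'] / [γ_sat z sinβ cosβ]
γ' = 18.4 − 9.81 = 8.59 kN/m³
Numerator = 13.9 + 8.59·3.7·cos²28.3°·tan35.6° = 13.9 + 8.59·3.7·0.7752·0.7159 = 31.540 kPa
Denominator = 18.4·3.7·sin28.3°·cos28.3° = 18.4·3.7·0.4741·0.8805 = 28.418 kPa
FS = 31.540 / 28.418 = 1.110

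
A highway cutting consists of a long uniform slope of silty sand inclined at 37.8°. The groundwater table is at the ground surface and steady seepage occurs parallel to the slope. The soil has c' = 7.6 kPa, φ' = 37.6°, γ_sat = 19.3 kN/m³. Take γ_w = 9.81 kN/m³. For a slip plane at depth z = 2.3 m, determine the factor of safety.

FS = 0.84

With seepage parallel to the slope and the water table at the surface, the effective normal stress on the slip plane uses the buoyant unit weight γ' = γ_sat − γ_w while the driving shear stress uses γ_sat:
FS = [c' + γ' z cos²β tanφ'] / [γ_sat z sinβ cosβ]
γ' = 19.3 − 9.81 = 9.49 kN/m³
Numerator = 7.6 + 9.49·2.3·cos²37.8°·tan37.6° = 7.6 + 9.49·2.3·0.6243·0.7701 = 18.095 kPa
Denominator = 19.3·2.3·sin37.8°·cos37.8° = 19.3·2.3·0.6129·0.7902 = 21.498 kPa
FS = 18.095 / 21.498 = 0.842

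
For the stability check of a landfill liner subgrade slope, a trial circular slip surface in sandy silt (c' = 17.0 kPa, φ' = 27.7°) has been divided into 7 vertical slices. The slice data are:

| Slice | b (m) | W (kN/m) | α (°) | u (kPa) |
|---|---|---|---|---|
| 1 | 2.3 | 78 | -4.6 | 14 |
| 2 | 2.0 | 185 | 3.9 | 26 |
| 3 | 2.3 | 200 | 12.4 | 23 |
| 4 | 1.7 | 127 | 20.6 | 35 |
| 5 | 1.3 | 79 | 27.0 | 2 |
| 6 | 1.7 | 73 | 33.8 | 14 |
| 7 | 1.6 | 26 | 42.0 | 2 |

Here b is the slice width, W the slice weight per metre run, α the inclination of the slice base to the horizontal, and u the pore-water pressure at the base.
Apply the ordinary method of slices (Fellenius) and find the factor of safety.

FS = 2.65

Ordinary method of slices: FS = Σ[c'·Δl_i + (W_i cosα_i − u_i·Δl_i)·tanφ'] / Σ W_i sinα_i, with Δl_i = b_i / cosα_i.
Slice 1: Δl = 2.3/cos(-4.6°) = 2.307 m; N'_1 = 78·cos(-4.6°) − 14·2.307 = 45.4; c'Δl = 39.23; W sinα = -6.3
Slice 2: Δl = 2.0/cos3.9° = 2.005 m; N'_2 = 185·cos3.9° − 26·2.005 = 132.5; c'Δl = 34.08; W sinα = 12.6
Slice 3: Δl = 2.3/cos12.4° = 2.355 m; N'_3 = 200·cos12.4° − 23·2.355 = 141.2; c'Δl = 40.03; W sinα = 42.9
Slice 4: Δl = 1.7/cos20.6° = 1.816 m; N'_4 = 127·cos20.6° − 35·1.816 = 55.3; c'Δl = 30.87; W sinα = 44.7
Slice 5: Δl = 1.3/cos27.0° = 1.459 m; N'_5 = 79·cos27.0° − 2·1.459 = 67.5; c'Δl = 24.80; W sinα = 35.9
Slice 6: Δl = 1.7/cos33.8° = 2.046 m; N'_6 = 73·cos33.8° − 14·2.046 = 32.0; c'Δl = 34.78; W sinα = 40.6
Slice 7: Δl = 1.6/cos42.0° = 2.153 m; N'_7 = 26·cos42.0° − 2·2.153 = 15.0; c'Δl = 36.60; W sinα = 17.4
Σc'Δl = 240.4 kN/m; ΣN' = 488.9 kN/m; ΣW sinα = 187.8 kN/m
Resisting = 240.4 + 488.9·tan27.7° = 240.4 + 256.7 = 497.1 kN/m
FS = 497.1 / 187.8 = 2.646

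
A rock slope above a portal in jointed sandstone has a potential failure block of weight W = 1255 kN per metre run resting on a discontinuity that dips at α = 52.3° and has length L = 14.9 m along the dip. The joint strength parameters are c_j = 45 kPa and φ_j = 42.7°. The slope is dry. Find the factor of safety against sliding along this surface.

FS = 1.39

Resolving the block weight along and normal to the plane and applying the Mohr–Coulomb strength on the joint:
N' = W cosα = 1255·cos52.3° = 767.5 kN/m
Driving force T = W sinα = 1255·sin52.3° = 993.0 kN/m
Resisting force R = c_j·L + N'·tanφ_j = 45·14.9 + 767.5·tan42.7° = 670.5 + 708.2 = 1378.7 kN/m
FS = R / T = 1378.7 / 993.0 = 1.388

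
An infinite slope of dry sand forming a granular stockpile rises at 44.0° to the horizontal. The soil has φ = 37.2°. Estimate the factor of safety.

FS = 0.79

For a dry cohesionless infinite slope the factor of safety is FS = tanφ / tanβ.
FS = tan37.2° / tan44.0° = 0.7590 / 0.9657 = 0.786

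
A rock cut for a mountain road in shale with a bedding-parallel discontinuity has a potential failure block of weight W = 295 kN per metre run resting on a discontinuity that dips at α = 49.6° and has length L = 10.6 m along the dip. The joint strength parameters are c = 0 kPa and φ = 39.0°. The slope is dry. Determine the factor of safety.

Resolving the block weight along and normal to the plane and applying the Mohr–Coulomb strength on the joint:
N' = W cosα = 295·cos49.6° = 191.2 kN/m
Driving force T = W sinα = 295·sin49.6° = 224.7 kN/m
Resisting force R = c·L + N'·tanφ = 0·10.6 + 191.2·tan39.0° = 0.0 + 154.8 = 154.8 kN/m
FS = R / T = 154.8 / 224.7 = 0.689

FS = 0.69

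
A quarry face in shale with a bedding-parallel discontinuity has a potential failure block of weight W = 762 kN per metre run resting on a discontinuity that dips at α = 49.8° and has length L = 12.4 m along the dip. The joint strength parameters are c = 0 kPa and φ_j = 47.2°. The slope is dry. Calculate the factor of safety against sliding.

Resolving the block weight along and normal to the plane and applying the Mohr–Coulomb strength on the joint:
N' = W cosα = 762·cos49.8° = 491.8 kN/m
Driving force T = W sinα = 762·sin49.8° = 582.0 kN/m
Resisting force R = c·L + N'·tanφ_j = 0·12.4 + 491.8·tan47.2° = 0.0 + 531.1 = 531.1 kN/m
FS = R / T = 531.1 / 582.0 = 0.913

FS = 0.91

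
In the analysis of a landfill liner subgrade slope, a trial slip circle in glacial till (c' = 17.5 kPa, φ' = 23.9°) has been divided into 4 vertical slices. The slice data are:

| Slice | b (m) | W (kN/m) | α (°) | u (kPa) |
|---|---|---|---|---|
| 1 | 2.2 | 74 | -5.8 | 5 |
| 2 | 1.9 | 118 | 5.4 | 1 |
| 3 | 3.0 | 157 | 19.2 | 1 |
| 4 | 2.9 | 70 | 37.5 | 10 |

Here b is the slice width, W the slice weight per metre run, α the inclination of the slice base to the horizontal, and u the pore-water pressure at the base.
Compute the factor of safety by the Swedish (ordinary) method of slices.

Ordinary method of slices: FS = Σ[c'·Δl_i + (W_i cosα_i − u_i·Δl_i)·tanφ'] / Σ W_i sinα_i, with Δl_i = b_i / cosα_i.
Slice 1: Δl = 2.2/cos(-5.8°) = 2.211 m; N'_1 = 74·cos(-5.8°) − 5·2.211 = 62.6; c'Δl = 38.70; W sinα = -7.5
Slice 2: Δl = 1.9/cos5.4° = 1.908 m; N'_2 = 118·cos5.4° − 1·1.908 = 115.6; c'Δl = 33.40; W sinα = 11.1
Slice 3: Δl = 3.0/cos19.2° = 3.177 m; N'_3 = 157·cos19.2° − 1·3.177 = 145.1; c'Δl = 55.59; W sinα = 51.6
Slice 4: Δl = 2.9/cos37.5° = 3.655 m; N'_4 = 70·cos37.5° − 10·3.655 = 19.0; c'Δl = 63.97; W sinα = 42.6
Σc'Δl = 191.7 kN/m; ΣN' = 342.2 kN/m; ΣW sinα = 97.9 kN/m
Resisting = 191.7 + 342.2·tan23.9° = 191.7 + 151.6 = 343.3 kN/m
FS = 343.3 / 97.9 = 3.508

FS = 3.51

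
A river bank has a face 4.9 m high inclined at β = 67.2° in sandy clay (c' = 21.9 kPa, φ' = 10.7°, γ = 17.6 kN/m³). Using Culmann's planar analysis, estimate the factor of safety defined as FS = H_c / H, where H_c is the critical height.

FS = 2.05

H_c = (4c'/γ) · sinβ cosφ' / [1 − cos(β − φ')]
    = (4·21.9/17.6) · sin67.2°·cos10.7° / [1 − cos56.5°]
    = 4.977 · 0.9058 / 0.4481 = 10.06 m
FS = H_c / H = 10.06 / 4.9 = 2.054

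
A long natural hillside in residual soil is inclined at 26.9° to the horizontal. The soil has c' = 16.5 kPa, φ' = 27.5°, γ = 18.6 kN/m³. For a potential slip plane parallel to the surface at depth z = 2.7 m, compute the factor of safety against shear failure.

FS = 1.84

For an infinite slope with a slip plane parallel to the surface (no pore pressure): FS = [c' + γz cos²β tanφ'] / [γz sinβ cosβ].
γz = 18.6·2.7 = 50.22 kN/m²
Numerator = 16.5 + 50.22·cos²26.9°·tan27.5° = 16.5 + 50.22·0.7953·0.5206 = 37.292 kPa
Denominator = 50.22·sin26.9°·cos26.9° = 50.22·0.4524·0.8918 = 20.263 kPa
FS = 37.292 / 20.263 = 1.840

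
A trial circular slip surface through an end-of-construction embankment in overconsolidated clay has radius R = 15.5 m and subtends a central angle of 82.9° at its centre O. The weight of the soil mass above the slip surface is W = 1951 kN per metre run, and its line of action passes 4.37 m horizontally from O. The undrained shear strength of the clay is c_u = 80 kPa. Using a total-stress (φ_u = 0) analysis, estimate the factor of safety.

Taking moments about the centre O, the resisting moment is provided by the undrained shear strength acting along the arc:
Arc length L_a = R·θ = 15.5·(82.9°·π/180) = 15.5·1.4469 = 22.43 m
M_R = c_u·L_a·R = 80·22.43·15.5 = 27809.0 kN·m/m
M_D = W·d = 1951·4.37 = 8525.9 kN·m/m
FS = M_R / M_D = 27809.0 / 8525.9 = 3.262

FS = 3.26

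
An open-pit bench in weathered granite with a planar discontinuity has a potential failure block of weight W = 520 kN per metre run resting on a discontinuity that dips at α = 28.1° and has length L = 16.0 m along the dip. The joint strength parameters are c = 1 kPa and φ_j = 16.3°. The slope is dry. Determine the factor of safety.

FS = 0.61

Resolving the block weight along and normal to the plane and applying the Mohr–Coulomb strength on the joint:
N' = W cosα = 520·cos28.1° = 458.7 kN/m
Driving force T = W sinα = 520·sin28.1° = 244.9 kN/m
Resisting force R = c·L + N'·tanφ_j = 1·16.0 + 458.7·tan16.3° = 16.0 + 134.1 = 150.1 kN/m
FS = R / T = 150.1 / 244.9 = 0.613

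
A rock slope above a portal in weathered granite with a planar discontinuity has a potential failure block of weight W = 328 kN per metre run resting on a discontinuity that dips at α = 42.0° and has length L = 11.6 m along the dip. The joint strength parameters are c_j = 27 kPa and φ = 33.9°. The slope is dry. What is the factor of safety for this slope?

FS = 2.17

Resolving the block weight along and normal to the plane and applying the Mohr–Coulomb strength on the joint:
N' = W cosα = 328·cos42.0° = 243.8 kN/m
Driving force T = W sinα = 328·sin42.0° = 219.5 kN/m
Resisting force R = c_j·L + N'·tanφ = 27·11.6 + 243.8·tan33.9° = 313.2 + 163.8 = 477.0 kN/m
FS = R / T = 477.0 / 219.5 = 2.173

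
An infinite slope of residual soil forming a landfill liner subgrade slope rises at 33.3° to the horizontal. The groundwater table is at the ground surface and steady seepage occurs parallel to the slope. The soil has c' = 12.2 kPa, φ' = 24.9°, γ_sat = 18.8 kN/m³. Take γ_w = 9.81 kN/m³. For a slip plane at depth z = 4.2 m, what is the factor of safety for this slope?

With seepage parallel to the slope and the water table at the surface, the effective normal stress on the slip plane uses the buoyant unit weight γ' = γ_sat − γ_w while the driving shear stress uses γ_sat:
FS = [c' + γ' z cos²β tanφ'] / [γ_sat z sinβ cosβ]
γ' = 18.8 − 9.81 = 8.99 kN/m³
Numerator = 12.2 + 8.99·4.2·cos²33.3°·tan24.9° = 12.2 + 8.99·4.2·0.6986·0.4642 = 24.444 kPa
Denominator = 18.8·4.2·sin33.3°·cos33.3° = 18.8·4.2·0.5490·0.8358 = 36.233 kPa
FS = 24.444 / 36.233 = 0.675

FS = 0.67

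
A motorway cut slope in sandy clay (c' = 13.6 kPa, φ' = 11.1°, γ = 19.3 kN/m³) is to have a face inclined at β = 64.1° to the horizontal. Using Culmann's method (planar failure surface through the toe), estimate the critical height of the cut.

H_c = 6.25 m

Culmann's analysis gives the critical failure plane at α_cr = (β + φ')/2 = (64.1 + 11.1)/2 = 37.6°, and the critical height
H_c = (4c'/γ) · sinβ cosφ' / [1 − cos(β − φ')]
    = (4·13.6/19.3) · sin64.1°·cos11.1° / [1 − cos(53.0°)]
    = 2.819 · 0.8996·0.9813 / [1 − 0.6018]
    = 2.819 · 0.8827 / 0.3982
    = 6.25 m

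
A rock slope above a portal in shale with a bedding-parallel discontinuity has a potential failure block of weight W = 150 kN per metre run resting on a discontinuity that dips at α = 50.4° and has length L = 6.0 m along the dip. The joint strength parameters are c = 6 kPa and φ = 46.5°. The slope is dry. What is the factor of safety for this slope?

Resolving the block weight along and normal to the plane and applying the Mohr–Coulomb strength on the joint:
N' = W cosα = 150·cos50.4° = 95.6 kN/m
Driving force T = W sinα = 150·sin50.4° = 115.6 kN/m
Resisting force R = c·L + N'·tanφ = 6·6.0 + 95.6·tan46.5° = 36.0 + 100.8 = 136.8 kN/m
FS = R / T = 136.8 / 115.6 = 1.183

FS = 1.18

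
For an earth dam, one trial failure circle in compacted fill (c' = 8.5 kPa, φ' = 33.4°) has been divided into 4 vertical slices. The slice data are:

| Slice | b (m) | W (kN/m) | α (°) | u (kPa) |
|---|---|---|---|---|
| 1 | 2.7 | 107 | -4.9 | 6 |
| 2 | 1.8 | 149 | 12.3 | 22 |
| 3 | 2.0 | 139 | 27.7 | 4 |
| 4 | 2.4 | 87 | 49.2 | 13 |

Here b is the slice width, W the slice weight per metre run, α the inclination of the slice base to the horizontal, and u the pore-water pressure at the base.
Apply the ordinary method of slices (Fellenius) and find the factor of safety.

Ordinary method of slices: FS = Σ[c'·Δl_i + (W_i cosα_i − u_i·Δl_i)·tanφ'] / Σ W_i sinα_i, with Δl_i = b_i / cosα_i.
Slice 1: Δl = 2.7/cos(-4.9°) = 2.710 m; N'_1 = 107·cos(-4.9°) − 6·2.710 = 90.3; c'Δl = 23.03; W sinα = -9.1
Slice 2: Δl = 1.8/cos12.3° = 1.842 m; N'_2 = 149·cos12.3° − 22·1.842 = 105.0; c'Δl = 15.66; W sinα = 31.7
Slice 3: Δl = 2.0/cos27.7° = 2.259 m; N'_3 = 139·cos27.7° − 4·2.259 = 114.0; c'Δl = 19.20; W sinα = 64.6
Slice 4: Δl = 2.4/cos49.2° = 3.673 m; N'_4 = 87·cos49.2° − 13·3.673 = 9.1; c'Δl = 31.22; W sinα = 65.9
Σc'Δl = 89.1 kN/m; ΣN' = 318.5 kN/m; ΣW sinα = 153.1 kN/m
Resisting = 89.1 + 318.5·tan33.4° = 89.1 + 210.0 = 299.1 kN/m
FS = 299.1 / 153.1 = 1.954

FS = 1.95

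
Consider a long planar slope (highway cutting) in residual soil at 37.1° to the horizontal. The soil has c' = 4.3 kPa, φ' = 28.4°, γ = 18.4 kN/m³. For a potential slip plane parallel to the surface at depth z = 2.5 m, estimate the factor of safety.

FS = 0.91

For an infinite slope with a slip plane parallel to the surface (no pore pressure): FS = [c' + γz cos²β tanφ'] / [γz sinβ cosβ].
γz = 18.4·2.5 = 46.00 kN/m²
Numerator = 4.3 + 46.00·cos²37.1°·tan28.4° = 4.3 + 46.00·0.6361·0.5407 = 20.122 kPa
Denominator = 46.00·sin37.1°·cos37.1° = 46.00·0.6032·0.7976 = 22.131 kPa
FS = 20.122 / 22.131 = 0.909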